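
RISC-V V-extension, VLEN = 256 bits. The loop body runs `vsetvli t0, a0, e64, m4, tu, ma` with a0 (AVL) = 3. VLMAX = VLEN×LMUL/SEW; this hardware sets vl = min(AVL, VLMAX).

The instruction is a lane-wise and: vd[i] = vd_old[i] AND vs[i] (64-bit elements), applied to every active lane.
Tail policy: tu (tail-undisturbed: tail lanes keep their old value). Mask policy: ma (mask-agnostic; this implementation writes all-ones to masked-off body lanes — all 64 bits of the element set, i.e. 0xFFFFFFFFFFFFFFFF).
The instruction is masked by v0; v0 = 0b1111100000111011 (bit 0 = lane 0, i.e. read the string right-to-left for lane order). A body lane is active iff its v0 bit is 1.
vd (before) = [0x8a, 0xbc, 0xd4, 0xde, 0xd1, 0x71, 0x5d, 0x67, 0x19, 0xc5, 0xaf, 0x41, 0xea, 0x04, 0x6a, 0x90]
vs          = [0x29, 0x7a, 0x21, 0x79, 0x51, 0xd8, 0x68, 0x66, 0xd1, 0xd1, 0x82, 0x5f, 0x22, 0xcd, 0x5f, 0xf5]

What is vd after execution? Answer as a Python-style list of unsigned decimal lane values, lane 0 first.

vd = [8, 56, 18446744073709551615, 222, 209, 113, 93, 103, 25, 197, 175, 65, 234, 4, 106, 144]

VLMAX = (256 × 4) / 64 = 16 lanes
AVL=3 ≤ VLMAX=16, so vl = 3
  i=0: and(0x8a,0x29) → 8
  i=1: and(0xbc,0x7a) → 56
  i=2: mask-off/ones → 18446744073709551615
  i=3: tail/keep → 222
  i=4: tail/keep → 209
  i=5: tail/keep → 113
  i=6: tail/keep → 93
  i=7: tail/keep → 103
  i=8: tail/keep → 25
  i=9: tail/keep → 197
  i=10: tail/keep → 175
  i=11: tail/keep → 65
  i=12: tail/keep → 234
  i=13: tail/keep → 4
  i=14: tail/keep → 106
  i=15: tail/keep → 144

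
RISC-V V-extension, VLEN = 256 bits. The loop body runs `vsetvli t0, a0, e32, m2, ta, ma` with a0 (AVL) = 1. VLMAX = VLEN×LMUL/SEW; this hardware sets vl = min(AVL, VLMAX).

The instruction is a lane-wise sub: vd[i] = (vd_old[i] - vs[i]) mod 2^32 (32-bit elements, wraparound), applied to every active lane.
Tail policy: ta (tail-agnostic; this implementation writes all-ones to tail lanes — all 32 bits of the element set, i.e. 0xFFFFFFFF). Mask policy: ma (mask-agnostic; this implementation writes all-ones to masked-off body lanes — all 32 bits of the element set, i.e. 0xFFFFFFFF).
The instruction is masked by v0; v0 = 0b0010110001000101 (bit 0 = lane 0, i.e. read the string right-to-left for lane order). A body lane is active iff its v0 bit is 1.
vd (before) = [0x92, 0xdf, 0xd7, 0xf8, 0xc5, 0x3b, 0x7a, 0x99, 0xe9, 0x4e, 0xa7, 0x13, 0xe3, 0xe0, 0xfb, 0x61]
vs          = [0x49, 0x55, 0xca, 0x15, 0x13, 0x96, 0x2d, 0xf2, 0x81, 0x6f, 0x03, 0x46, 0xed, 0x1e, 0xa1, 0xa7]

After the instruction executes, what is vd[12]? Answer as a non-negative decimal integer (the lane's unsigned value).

vd[12] = 4294967295

VLMAX = VLEN×LMUL/SEW = 256×2/32 = 16
vl ← min(1, 16) = 1
  i=0: sub(0x92,0x49) → 73
  i=1: tail/ones → 4294967295
  i=2: tail/ones → 4294967295
  i=3: tail/ones → 4294967295
  i=4: tail/ones → 4294967295
  i=5: tail/ones → 4294967295
  i=6: tail/ones → 4294967295
  i=7: tail/ones → 4294967295
  i=8: tail/ones → 4294967295
  i=9: tail/ones → 4294967295
  i=10: tail/ones → 4294967295
  i=11: tail/ones → 4294967295
  i=12: tail/ones → 4294967295
  i=13: tail/ones → 4294967295
  i=14: tail/ones → 4294967295
  i=15: tail/ones → 4294967295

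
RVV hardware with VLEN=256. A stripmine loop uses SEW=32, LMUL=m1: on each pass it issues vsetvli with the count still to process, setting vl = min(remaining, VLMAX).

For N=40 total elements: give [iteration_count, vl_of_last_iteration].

[iterations, last_vl] = [5, 8]

lanes per group: 256·1/32 = 8
iterations = ceil(40/8) = 5; final-pass vl = 8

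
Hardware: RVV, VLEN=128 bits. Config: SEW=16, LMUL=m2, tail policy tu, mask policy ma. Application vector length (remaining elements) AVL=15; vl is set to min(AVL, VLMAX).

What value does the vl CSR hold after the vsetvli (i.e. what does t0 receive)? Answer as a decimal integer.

lanes per group: 128·2/16 = 16
vl = min(AVL, VLMAX) = min(15, 16) = 15

vl = 15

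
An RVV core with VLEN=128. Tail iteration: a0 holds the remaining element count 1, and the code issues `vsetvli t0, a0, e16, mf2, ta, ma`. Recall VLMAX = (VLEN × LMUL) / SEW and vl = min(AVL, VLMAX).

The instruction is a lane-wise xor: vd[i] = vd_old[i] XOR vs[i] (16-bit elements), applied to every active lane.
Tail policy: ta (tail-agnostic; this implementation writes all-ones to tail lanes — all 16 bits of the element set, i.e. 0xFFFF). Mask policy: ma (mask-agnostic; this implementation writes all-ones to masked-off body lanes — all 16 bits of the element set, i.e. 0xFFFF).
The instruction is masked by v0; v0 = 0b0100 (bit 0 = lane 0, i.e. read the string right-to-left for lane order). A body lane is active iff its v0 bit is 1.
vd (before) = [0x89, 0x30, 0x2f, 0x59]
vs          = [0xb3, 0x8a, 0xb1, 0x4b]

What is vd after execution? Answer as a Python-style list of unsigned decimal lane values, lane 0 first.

lanes per group: 128·1/2/16 = 4
vl ← min(1, 4) = 1
lane  0: mask-off/ones ⇒ 0xffff
lane  1: tail/ones ⇒ 0xffff
lane  2: tail/ones ⇒ 0xffff
lane  3: tail/ones ⇒ 0xffff

vd = [65535, 65535, 65535, 65535]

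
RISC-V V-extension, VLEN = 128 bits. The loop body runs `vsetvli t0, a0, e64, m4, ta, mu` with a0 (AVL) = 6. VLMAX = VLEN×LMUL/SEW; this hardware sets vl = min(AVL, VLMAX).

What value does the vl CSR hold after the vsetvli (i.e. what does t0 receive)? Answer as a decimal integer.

vl = 6

lanes per group: 128·4/64 = 8
vl = min(AVL, VLMAX) = min(6, 8) = 6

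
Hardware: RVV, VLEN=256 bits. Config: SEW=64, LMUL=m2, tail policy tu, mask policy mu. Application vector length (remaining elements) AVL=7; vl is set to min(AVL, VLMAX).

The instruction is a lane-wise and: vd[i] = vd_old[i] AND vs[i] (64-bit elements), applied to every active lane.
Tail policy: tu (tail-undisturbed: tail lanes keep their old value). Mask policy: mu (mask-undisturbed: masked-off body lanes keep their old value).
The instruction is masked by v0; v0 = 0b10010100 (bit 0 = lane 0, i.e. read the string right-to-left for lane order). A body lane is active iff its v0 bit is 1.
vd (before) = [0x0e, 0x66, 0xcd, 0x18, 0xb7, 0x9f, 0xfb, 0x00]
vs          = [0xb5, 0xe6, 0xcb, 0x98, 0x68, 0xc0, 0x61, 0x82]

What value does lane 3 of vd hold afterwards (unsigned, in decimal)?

vd[3] = 24

VLMAX = (256 × 2) / 64 = 8 lanes
vl = min(AVL, VLMAX) = min(7, 8) = 7
lane  0: mask-off/keep ⇒ 0x0e
lane  1: mask-off/keep ⇒ 0x66
lane  2: and(0xcd,0xcb) ⇒ 0xc9
lane  3: mask-off/keep ⇒ 0x18
lane  4: and(0xb7,0x68) ⇒ 0x20
lane  5: mask-off/keep ⇒ 0x9f
lane  6: mask-off/keep ⇒ 0xfb
lane  7: tail/keep ⇒ 0x00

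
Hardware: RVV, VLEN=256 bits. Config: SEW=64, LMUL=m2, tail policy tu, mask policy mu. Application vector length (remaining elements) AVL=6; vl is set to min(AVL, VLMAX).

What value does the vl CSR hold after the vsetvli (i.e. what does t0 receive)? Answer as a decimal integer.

VLMAX = VLEN×LMUL/SEW = 256×2/64 = 8
vl ← min(6, 8) = 6

vl = 6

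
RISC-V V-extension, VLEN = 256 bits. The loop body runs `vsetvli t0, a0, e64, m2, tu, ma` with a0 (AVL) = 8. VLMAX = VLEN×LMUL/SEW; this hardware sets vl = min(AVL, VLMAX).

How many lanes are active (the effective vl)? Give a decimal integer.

VLMAX = (256 × 2) / 64 = 8 lanes
AVL=8 ≤ VLMAX=8, so vl = 8

vl = 8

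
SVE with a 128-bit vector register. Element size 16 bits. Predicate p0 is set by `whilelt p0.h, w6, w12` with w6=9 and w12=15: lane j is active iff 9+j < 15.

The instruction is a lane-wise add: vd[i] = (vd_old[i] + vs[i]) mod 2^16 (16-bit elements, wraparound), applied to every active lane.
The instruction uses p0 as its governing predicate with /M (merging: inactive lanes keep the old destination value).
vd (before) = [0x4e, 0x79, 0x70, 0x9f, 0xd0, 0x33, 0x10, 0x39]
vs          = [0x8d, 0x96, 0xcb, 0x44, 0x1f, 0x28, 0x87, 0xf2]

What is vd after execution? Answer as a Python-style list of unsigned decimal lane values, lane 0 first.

lane count: 128 div 16 = 8
whilelt: lane j active iff 9+j < 15 → j < 6 → 6 active
lane  0: add(0x4e,0x8d) ⇒ 0xdb
lane  1: add(0x79,0x96) ⇒ 0x10f
lane  2: add(0x70,0xcb) ⇒ 0x13b
lane  3: add(0x9f,0x44) ⇒ 0xe3
lane  4: add(0xd0,0x1f) ⇒ 0xef
lane  5: add(0x33,0x28) ⇒ 0x5b
lane  6: tail/keep ⇒ 0x10
lane  7: tail/keep ⇒ 0x39

vd = [219, 271, 315, 227, 239, 91, 16, 57]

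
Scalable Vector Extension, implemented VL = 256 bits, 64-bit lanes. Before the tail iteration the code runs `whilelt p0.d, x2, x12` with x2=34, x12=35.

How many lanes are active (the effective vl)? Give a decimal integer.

256-bit reg / 64-bit elem → 4 lanes
whilelt: lane j active iff 34+j < 35 → j < 1 → 1 active

vl = 1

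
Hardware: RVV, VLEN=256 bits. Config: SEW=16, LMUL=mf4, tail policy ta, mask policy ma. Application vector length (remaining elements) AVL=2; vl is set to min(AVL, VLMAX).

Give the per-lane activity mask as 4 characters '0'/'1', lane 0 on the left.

lanes per group: 256·1/4/16 = 4
AVL=2 ≤ VLMAX=4, so vl = 2
bits (lane 0 leftmost): 1100

predicate = 1100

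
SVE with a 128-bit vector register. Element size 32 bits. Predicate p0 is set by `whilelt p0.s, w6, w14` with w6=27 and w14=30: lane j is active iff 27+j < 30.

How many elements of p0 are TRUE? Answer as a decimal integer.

vl = 3

register lanes = 128/32 = 4
whilelt: lane j active iff 27+j < 30 → j < 3 → 3 active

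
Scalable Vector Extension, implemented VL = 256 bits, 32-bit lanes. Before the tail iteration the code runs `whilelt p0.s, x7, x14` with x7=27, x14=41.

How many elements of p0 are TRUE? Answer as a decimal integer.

256-bit reg / 32-bit elem → 8 lanes
whilelt: lane j active iff 27+j < 41 → j < 14 → 8 active

vl = 8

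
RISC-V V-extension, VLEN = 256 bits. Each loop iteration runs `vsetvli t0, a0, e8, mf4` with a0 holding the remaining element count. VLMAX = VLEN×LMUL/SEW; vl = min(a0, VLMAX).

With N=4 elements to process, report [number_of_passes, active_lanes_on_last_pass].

[iterations, last_vl] = [1, 4]

VLMAX = (256 × 1/4) / 8 = 8 lanes
4 elements at 8/iter → 1 passes, remainder 4 on the last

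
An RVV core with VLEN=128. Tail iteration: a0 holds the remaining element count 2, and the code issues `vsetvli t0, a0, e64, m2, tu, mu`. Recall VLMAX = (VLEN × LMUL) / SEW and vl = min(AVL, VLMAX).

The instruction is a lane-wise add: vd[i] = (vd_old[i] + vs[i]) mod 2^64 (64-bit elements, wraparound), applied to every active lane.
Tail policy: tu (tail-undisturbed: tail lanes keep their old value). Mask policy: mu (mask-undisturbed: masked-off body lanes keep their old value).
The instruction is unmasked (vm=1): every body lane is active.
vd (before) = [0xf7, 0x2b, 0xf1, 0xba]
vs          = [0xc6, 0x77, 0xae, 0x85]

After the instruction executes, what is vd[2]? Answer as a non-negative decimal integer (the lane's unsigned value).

vd[2] = 241

VLMAX = VLEN×LMUL/SEW = 128×2/64 = 4
vl = min(AVL, VLMAX) = min(2, 4) = 2
vd[0] add(0xf7,0xc6) -> 0x1bd
vd[1] add(0x2b,0x77) -> 0xa2
vd[2] tail/keep -> 0xf1
vd[3] tail/keep -> 0xba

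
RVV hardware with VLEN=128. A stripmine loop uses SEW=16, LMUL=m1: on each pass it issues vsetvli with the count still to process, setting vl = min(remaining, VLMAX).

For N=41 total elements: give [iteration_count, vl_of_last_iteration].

VLMAX = (128 × 1) / 16 = 8 lanes
41 elements at 8/iter → 6 passes, remainder 1 on the last

[iterations, last_vl] = [6, 1]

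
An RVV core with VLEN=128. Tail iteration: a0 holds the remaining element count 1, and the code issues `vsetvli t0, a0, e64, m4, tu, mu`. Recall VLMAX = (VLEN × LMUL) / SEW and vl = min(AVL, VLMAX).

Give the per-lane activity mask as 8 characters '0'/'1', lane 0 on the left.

VLMAX = (128 × 4) / 64 = 8 lanes
vl = min(AVL, VLMAX) = min(1, 8) = 1
bits (lane 0 leftmost): 10000000

predicate = 10000000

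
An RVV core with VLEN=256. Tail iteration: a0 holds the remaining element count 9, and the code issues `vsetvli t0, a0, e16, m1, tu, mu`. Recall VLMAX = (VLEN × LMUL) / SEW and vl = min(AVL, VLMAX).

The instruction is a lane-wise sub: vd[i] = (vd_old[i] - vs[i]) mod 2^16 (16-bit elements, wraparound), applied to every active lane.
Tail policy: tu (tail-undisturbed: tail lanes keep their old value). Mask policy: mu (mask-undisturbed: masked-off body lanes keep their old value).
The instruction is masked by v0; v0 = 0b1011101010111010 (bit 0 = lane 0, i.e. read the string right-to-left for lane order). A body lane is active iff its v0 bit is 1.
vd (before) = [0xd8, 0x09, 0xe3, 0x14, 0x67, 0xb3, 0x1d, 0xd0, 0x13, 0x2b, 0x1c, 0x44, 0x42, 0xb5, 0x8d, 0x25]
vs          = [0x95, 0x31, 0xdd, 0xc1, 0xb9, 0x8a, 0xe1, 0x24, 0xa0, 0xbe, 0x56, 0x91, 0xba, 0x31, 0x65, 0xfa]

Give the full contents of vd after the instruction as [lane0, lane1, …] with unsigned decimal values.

vd = [216, 65496, 227, 65363, 65454, 41, 29, 172, 19, 43, 28, 68, 66, 181, 141, 37]

lanes per group: 256·1/16 = 16
vl = min(AVL, VLMAX) = min(9, 16) = 9
[0] mask-off/keep = 0xd8
[1] sub(0x09,0x31) = 0xffd8
[2] mask-off/keep = 0xe3
[3] sub(0x14,0xc1) = 0xff53
[4] sub(0x67,0xb9) = 0xffae
[5] sub(0xb3,0x8a) = 0x29
[6] mask-off/keep = 0x1d
[7] sub(0xd0,0x24) = 0xac
[8] mask-off/keep = 0x13
[9] tail/keep = 0x2b
[10] tail/keep = 0x1c
[11] tail/keep = 0x44
[12] tail/keep = 0x42
[13] tail/keep = 0xb5
[14] tail/keep = 0x8d
[15] tail/keep = 0x25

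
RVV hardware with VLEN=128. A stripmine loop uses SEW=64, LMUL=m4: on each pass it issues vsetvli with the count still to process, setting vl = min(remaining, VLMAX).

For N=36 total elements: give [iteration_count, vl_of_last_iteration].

VLMAX = (128 × 4) / 64 = 8 lanes
36 elements at 8/iter → 5 passes, remainder 4 on the last

[iterations, last_vl] = [5, 4]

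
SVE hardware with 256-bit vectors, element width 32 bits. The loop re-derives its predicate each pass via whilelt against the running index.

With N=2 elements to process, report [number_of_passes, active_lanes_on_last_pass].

[iterations, last_vl] = [1, 2]

register lanes = 256/32 = 8
N=2: ⌈2/8⌉ = 1 iters; last vl = 2 − 0×8 = 2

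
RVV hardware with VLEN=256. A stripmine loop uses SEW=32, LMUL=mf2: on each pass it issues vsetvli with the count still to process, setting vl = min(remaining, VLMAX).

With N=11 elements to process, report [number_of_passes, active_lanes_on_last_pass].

VLMAX = (256 × 1/2) / 32 = 4 lanes
iterations = ceil(11/4) = 3; final-pass vl = 3

[iterations, last_vl] = [3, 3]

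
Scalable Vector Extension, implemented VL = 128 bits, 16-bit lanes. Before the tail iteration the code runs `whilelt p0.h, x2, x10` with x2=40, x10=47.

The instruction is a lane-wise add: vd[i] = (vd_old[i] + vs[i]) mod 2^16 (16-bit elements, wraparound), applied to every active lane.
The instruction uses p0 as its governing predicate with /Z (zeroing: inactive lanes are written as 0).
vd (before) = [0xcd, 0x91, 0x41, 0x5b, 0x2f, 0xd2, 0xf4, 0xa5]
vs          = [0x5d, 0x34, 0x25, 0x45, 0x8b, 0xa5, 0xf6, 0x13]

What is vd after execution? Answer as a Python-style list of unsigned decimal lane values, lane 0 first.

register lanes = 128/16 = 8
active while 40+j < 47, i.e. j ∈ [0,7) capped at 8 ⇒ 7
vd[0] add(0xcd,0x5d) -> 0x12a
vd[1] add(0x91,0x34) -> 0xc5
vd[2] add(0x41,0x25) -> 0x66
vd[3] add(0x5b,0x45) -> 0xa0
vd[4] add(0x2f,0x8b) -> 0xba
vd[5] add(0xd2,0xa5) -> 0x177
vd[6] add(0xf4,0xf6) -> 0x1ea
vd[7] tail/zero -> 0x00

vd = [298, 197, 102, 160, 186, 375, 490, 0]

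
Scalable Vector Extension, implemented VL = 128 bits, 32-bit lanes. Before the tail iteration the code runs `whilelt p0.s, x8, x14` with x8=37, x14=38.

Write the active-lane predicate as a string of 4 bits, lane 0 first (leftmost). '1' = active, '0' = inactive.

register lanes = 128/32 = 4
whilelt: lane j active iff 37+j < 38 → j < 1 → 1 active
bits (lane 0 leftmost): 1000

predicate = 1000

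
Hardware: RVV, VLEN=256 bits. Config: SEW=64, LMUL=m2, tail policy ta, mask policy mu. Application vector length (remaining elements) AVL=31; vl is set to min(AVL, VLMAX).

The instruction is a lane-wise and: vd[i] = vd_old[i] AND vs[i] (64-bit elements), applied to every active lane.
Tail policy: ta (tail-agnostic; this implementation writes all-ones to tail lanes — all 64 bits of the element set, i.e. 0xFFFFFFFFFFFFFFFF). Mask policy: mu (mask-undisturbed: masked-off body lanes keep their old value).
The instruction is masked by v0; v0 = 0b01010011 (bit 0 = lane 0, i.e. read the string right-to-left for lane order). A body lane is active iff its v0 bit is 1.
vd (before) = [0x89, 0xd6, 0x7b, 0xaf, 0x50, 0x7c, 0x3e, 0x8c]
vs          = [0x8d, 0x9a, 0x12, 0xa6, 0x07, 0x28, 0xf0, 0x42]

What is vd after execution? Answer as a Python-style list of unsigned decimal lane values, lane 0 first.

VLMAX = (256 × 2) / 64 = 8 lanes
vl ← min(31, 8) = 8
lane  0: and(0x89,0x8d) ⇒ 0x89
lane  1: and(0xd6,0x9a) ⇒ 0x92
lane  2: mask-off/keep ⇒ 0x7b
lane  3: mask-off/keep ⇒ 0xaf
lane  4: and(0x50,0x07) ⇒ 0x00
lane  5: mask-off/keep ⇒ 0x7c
lane  6: and(0x3e,0xf0) ⇒ 0x30
lane  7: mask-off/keep ⇒ 0x8c

vd = [137, 146, 123, 175, 0, 124, 48, 140]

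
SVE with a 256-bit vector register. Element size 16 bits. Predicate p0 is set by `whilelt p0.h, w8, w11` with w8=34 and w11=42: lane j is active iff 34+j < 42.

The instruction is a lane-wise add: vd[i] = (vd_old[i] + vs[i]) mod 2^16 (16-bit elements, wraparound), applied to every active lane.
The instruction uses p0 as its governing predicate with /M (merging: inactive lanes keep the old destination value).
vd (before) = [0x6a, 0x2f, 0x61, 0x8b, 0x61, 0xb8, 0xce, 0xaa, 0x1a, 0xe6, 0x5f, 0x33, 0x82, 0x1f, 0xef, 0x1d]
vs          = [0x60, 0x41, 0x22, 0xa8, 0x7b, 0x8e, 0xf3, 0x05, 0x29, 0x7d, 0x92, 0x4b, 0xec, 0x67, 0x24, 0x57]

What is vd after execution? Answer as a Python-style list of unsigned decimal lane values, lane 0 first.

vd = [202, 112, 131, 307, 220, 326, 449, 175, 26, 230, 95, 51, 130, 31, 239, 29]

register lanes = 256/16 = 16
whilelt: lane j active iff 34+j < 42 → j < 8 → 8 active
[0] add(0x6a,0x60) = 0xca
[1] add(0x2f,0x41) = 0x70
[2] add(0x61,0x22) = 0x83
[3] add(0x8b,0xa8) = 0x133
[4] add(0x61,0x7b) = 0xdc
[5] add(0xb8,0x8e) = 0x146
[6] add(0xce,0xf3) = 0x1c1
[7] add(0xaa,0x05) = 0xaf
[8] tail/keep = 0x1a
[9] tail/keep = 0xe6
[10] tail/keep = 0x5f
[11] tail/keep = 0x33
[12] tail/keep = 0x82
[13] tail/keep = 0x1f
[14] tail/keep = 0xef
[15] tail/keep = 0x1d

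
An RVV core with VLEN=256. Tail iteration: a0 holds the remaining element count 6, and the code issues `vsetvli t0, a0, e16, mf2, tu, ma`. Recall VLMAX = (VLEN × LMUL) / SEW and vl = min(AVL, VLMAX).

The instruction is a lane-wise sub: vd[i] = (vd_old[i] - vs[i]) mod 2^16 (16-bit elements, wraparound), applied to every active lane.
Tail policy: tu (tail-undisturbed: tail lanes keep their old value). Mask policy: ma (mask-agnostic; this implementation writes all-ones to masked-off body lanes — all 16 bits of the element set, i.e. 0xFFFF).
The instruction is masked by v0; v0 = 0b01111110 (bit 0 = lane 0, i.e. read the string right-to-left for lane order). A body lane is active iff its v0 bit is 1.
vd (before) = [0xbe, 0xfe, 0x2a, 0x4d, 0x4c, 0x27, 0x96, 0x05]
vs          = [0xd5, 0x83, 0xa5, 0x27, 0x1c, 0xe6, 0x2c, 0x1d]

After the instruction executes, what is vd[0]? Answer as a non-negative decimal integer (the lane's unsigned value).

vd[0] = 65535

VLMAX = VLEN×LMUL/SEW = 256×1/2/16 = 8
vl ← min(6, 8) = 6
[0] mask-off/ones = 0xffff
[1] sub(0xfe,0x83) = 0x7b
[2] sub(0x2a,0xa5) = 0xff85
[3] sub(0x4d,0x27) = 0x26
[4] sub(0x4c,0x1c) = 0x30
[5] sub(0x27,0xe6) = 0xff41
[6] tail/keep = 0x96
[7] tail/keep = 0x05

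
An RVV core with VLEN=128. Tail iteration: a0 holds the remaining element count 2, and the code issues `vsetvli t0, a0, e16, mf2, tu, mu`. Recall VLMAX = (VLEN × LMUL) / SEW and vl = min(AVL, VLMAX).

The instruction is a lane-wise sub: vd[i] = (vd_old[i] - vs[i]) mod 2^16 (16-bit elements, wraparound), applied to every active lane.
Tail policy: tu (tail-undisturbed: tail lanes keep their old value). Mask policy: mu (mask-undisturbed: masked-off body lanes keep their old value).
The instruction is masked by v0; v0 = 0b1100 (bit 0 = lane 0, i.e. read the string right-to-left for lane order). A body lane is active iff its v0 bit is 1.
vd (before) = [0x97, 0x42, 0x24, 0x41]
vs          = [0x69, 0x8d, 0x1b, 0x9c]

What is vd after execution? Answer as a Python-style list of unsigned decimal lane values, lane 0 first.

vd = [151, 66, 36, 65]

VLMAX = (128 × 1/2) / 16 = 4 lanes
vl ← min(2, 4) = 2
vd[0] mask-off/keep -> 0x97
vd[1] mask-off/keep -> 0x42
vd[2] tail/keep -> 0x24
vd[3] tail/keep -> 0x41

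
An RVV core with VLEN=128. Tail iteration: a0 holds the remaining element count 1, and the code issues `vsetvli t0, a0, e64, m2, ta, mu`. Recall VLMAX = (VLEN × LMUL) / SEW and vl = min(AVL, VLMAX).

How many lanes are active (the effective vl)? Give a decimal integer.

VLMAX = (128 × 2) / 64 = 4 lanes
vl = min(AVL, VLMAX) = min(1, 4) = 1

vl = 1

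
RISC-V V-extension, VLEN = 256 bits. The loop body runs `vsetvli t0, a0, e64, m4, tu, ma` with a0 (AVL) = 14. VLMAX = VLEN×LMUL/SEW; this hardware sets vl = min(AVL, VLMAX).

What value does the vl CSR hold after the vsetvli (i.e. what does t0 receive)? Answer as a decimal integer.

VLMAX = (256 × 4) / 64 = 16 lanes
vl = min(AVL, VLMAX) = min(14, 16) = 14

vl = 14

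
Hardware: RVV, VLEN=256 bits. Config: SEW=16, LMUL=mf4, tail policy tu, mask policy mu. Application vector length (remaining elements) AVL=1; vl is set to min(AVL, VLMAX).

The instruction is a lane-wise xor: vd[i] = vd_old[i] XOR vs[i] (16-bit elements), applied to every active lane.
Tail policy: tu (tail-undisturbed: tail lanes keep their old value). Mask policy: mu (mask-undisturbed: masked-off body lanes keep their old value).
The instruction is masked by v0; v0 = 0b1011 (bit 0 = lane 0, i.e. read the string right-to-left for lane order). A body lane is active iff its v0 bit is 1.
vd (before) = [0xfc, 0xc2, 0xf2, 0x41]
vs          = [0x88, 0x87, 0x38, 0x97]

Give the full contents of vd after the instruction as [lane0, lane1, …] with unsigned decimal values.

vd = [116, 194, 242, 65]

VLMAX = VLEN×LMUL/SEW = 256×1/4/16 = 4
vl ← min(1, 4) = 1
lane  0: xor(0xfc,0x88) ⇒ 0x74
lane  1: tail/keep ⇒ 0xc2
lane  2: tail/keep ⇒ 0xf2
lane  3: tail/keep ⇒ 0x41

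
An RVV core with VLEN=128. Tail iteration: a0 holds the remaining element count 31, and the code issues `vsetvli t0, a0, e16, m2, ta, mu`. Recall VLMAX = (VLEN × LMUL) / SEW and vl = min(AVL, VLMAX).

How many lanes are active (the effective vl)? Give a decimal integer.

VLMAX = (128 × 2) / 16 = 16 lanes
vl = min(AVL, VLMAX) = min(31, 16) = 16

vl = 16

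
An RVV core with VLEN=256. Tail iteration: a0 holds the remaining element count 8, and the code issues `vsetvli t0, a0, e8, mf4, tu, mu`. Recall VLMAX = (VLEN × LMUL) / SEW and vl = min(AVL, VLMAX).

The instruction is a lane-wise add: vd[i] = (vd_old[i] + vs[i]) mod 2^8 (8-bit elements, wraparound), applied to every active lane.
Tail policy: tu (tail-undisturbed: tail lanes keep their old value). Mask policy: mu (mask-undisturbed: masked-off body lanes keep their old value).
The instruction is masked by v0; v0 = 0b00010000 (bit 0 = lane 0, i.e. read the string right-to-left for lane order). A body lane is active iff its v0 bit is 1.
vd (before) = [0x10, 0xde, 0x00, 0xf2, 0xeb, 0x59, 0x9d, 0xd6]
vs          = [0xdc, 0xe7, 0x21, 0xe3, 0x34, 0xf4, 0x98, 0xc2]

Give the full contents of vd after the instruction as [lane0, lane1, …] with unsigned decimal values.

vd = [16, 222, 0, 242, 31, 89, 157, 214]

lanes per group: 256·1/4/8 = 8
vl = min(AVL, VLMAX) = min(8, 8) = 8
vd[0] mask-off/keep -> 0x10
vd[1] mask-off/keep -> 0xde
vd[2] mask-off/keep -> 0x00
vd[3] mask-off/keep -> 0xf2
vd[4] add(0xeb,0x34) -> 0x1f
vd[5] mask-off/keep -> 0x59
vd[6] mask-off/keep -> 0x9d
vd[7] mask-off/keep -> 0xd6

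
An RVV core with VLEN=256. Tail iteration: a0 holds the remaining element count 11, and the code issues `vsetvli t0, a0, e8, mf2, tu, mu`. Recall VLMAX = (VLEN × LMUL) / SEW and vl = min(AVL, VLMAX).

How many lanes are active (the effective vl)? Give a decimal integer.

lanes per group: 256·1/2/8 = 16
AVL=11 ≤ VLMAX=16, so vl = 11

vl = 11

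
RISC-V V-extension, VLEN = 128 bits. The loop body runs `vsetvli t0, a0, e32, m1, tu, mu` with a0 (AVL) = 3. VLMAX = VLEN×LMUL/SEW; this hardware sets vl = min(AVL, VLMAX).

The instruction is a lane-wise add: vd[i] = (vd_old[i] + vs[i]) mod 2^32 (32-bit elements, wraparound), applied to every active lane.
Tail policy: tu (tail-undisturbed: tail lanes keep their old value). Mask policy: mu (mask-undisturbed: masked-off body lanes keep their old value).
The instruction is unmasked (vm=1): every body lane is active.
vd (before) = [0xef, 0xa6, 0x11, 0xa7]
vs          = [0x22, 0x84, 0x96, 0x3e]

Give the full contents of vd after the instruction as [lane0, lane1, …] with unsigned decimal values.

vd = [273, 298, 167, 167]

lanes per group: 128·1/32 = 4
vl = min(AVL, VLMAX) = min(3, 4) = 3
  i=0: add(0xef,0x22) → 273
  i=1: add(0xa6,0x84) → 298
  i=2: add(0x11,0x96) → 167
  i=3: tail/keep → 167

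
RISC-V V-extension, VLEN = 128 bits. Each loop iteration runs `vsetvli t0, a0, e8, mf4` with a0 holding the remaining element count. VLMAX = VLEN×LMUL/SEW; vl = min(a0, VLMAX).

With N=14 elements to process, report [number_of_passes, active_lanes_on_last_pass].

[iterations, last_vl] = [4, 2]

lanes per group: 128·1/4/8 = 4
14 elements at 4/iter → 4 passes, remainder 2 on the last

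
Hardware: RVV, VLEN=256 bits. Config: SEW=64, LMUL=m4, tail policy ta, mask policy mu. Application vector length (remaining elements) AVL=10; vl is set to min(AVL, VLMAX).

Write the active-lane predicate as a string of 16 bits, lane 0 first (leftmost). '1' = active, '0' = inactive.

lanes per group: 256·4/64 = 16
vl ← min(10, 16) = 10
bits (lane 0 leftmost): 1111111111000000

predicate = 1111111111000000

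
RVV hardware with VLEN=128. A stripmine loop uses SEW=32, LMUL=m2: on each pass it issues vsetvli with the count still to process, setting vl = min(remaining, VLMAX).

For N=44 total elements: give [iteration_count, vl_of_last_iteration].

[iterations, last_vl] = [6, 4]

VLMAX = VLEN×LMUL/SEW = 128×2/32 = 8
iterations = ceil(44/8) = 6; final-pass vl = 4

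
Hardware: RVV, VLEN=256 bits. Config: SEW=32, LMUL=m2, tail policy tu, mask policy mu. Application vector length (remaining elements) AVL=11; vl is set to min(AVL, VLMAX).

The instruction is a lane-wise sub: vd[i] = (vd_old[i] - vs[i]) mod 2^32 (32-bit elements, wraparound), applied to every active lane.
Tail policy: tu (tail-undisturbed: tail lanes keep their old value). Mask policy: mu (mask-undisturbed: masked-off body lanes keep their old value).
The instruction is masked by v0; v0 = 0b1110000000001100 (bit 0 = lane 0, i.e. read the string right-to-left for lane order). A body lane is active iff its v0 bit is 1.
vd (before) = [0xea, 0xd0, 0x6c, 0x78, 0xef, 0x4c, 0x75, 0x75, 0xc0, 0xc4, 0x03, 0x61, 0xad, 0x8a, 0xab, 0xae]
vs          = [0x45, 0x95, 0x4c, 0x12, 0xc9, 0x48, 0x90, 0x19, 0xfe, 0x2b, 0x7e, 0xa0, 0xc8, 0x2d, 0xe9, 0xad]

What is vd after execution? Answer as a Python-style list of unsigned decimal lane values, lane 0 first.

vd = [234, 208, 32, 102, 239, 76, 117, 117, 192, 196, 3, 97, 173, 138, 171, 174]

VLMAX = VLEN×LMUL/SEW = 256×2/32 = 16
AVL=11 ≤ VLMAX=16, so vl = 11
[0] mask-off/keep = 0xea
[1] mask-off/keep = 0xd0
[2] sub(0x6c,0x4c) = 0x20
[3] sub(0x78,0x12) = 0x66
[4] mask-off/keep = 0xef
[5] mask-off/keep = 0x4c
[6] mask-off/keep = 0x75
[7] mask-off/keep = 0x75
[8] mask-off/keep = 0xc0
[9] mask-off/keep = 0xc4
[10] mask-off/keep = 0x03
[11] tail/keep = 0x61
[12] tail/keep = 0xad
[13] tail/keep = 0x8a
[14] tail/keep = 0xab
[15] tail/keep = 0xae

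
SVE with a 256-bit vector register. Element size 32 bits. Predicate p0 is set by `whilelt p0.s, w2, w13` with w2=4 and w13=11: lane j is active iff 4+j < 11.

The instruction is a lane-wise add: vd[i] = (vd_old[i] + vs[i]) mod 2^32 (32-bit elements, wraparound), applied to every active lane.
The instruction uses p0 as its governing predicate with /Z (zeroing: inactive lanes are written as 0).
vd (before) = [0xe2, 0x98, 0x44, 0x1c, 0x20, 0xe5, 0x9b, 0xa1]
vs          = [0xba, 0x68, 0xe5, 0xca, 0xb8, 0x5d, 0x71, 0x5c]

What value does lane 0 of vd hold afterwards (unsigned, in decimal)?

vd[0] = 412

256-bit reg / 32-bit elem → 8 lanes
active while 4+j < 11, i.e. j ∈ [0,7) capped at 8 ⇒ 7
  i=0: add(0xe2,0xba) → 412
  i=1: add(0x98,0x68) → 256
  i=2: add(0x44,0xe5) → 297
  i=3: add(0x1c,0xca) → 230
  i=4: add(0x20,0xb8) → 216
  i=5: add(0xe5,0x5d) → 322
  i=6: add(0x9b,0x71) → 268
  i=7: tail/zero → 0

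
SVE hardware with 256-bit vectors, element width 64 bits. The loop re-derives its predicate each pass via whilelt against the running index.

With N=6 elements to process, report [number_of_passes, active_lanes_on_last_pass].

[iterations, last_vl] = [2, 2]

lane count: 256 div 64 = 4
6 elements at 4/iter → 2 passes, remainder 2 on the last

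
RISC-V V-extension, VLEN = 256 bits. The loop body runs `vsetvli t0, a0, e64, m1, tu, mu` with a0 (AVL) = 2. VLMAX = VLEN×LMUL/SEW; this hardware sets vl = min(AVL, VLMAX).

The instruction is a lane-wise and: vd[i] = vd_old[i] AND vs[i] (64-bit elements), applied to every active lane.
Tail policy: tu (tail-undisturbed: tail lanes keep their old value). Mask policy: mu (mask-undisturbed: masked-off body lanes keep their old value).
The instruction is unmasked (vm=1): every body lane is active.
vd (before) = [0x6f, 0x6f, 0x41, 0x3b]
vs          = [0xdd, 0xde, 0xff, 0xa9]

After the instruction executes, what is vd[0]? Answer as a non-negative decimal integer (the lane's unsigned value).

vd[0] = 77

VLMAX = (256 × 1) / 64 = 4 lanes
vl ← min(2, 4) = 2
[0] and(0x6f,0xdd) = 0x4d
[1] and(0x6f,0xde) = 0x4e
[2] tail/keep = 0x41
[3] tail/keep = 0x3b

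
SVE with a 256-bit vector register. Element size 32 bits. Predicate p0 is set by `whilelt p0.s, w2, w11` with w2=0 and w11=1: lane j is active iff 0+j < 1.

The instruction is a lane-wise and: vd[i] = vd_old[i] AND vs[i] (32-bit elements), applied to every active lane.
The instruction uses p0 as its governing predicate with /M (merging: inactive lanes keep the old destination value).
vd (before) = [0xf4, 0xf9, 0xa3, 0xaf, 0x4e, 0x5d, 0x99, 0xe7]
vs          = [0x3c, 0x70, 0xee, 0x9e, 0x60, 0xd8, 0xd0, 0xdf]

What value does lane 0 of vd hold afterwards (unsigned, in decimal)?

vd[0] = 52

lane count: 256 div 32 = 8
active while 0+j < 1, i.e. j ∈ [0,1) capped at 8 ⇒ 1
vd[0] and(0xf4,0x3c) -> 0x34
vd[1] tail/keep -> 0xf9
vd[2] tail/keep -> 0xa3
vd[3] tail/keep -> 0xaf
vd[4] tail/keep -> 0x4e
vd[5] tail/keep -> 0x5d
vd[6] tail/keep -> 0x99
vd[7] tail/keep -> 0xe7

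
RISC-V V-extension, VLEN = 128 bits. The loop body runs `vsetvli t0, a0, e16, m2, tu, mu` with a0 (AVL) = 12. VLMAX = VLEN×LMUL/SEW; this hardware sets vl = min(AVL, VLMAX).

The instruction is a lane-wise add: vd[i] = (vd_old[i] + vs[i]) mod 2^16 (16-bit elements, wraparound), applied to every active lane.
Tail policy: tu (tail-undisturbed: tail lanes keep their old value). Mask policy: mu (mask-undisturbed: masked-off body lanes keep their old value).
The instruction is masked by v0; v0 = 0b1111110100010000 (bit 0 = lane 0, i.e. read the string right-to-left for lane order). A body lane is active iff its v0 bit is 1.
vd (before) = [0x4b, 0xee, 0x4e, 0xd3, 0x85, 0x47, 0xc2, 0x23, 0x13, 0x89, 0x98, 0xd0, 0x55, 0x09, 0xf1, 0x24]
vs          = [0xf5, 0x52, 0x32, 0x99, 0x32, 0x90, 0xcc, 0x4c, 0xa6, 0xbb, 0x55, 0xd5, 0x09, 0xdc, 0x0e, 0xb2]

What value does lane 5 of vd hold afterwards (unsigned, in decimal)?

VLMAX = (128 × 2) / 16 = 16 lanes
vl ← min(12, 16) = 12
  i=0: mask-off/keep → 75
  i=1: mask-off/keep → 238
  i=2: mask-off/keep → 78
  i=3: mask-off/keep → 211
  i=4: add(0x85,0x32) → 183
  i=5: mask-off/keep → 71
  i=6: mask-off/keep → 194
  i=7: mask-off/keep → 35
  i=8: add(0x13,0xa6) → 185
  i=9: mask-off/keep → 137
  i=10: add(0x98,0x55) → 237
  i=11: add(0xd0,0xd5) → 421
  i=12: tail/keep → 85
  i=13: tail/keep → 9
  i=14: tail/keep → 241
  i=15: tail/keep → 36

vd[5] = 71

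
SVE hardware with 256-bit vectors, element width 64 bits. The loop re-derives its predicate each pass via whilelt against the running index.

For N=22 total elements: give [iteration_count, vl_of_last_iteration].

[iterations, last_vl] = [6, 2]

register lanes = 256/64 = 4
iterations = ceil(22/4) = 6; final-pass vl = 2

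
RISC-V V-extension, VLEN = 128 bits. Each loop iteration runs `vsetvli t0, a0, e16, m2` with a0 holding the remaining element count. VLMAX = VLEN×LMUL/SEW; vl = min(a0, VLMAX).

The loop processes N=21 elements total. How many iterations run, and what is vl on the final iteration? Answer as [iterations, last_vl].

VLMAX = (128 × 2) / 16 = 16 lanes
N=21: ⌈21/16⌉ = 2 iters; last vl = 21 − 1×16 = 5

[iterations, last_vl] = [2, 5]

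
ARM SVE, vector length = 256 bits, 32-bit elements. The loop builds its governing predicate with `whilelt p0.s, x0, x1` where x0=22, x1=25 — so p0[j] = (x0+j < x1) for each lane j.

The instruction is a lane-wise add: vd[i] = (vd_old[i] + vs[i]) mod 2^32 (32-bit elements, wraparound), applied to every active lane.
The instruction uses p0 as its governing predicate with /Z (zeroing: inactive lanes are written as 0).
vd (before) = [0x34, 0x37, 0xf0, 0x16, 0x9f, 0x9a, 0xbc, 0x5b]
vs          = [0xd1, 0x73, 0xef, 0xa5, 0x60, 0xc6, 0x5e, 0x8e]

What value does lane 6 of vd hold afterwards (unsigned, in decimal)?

vd[6] = 0

256-bit reg / 32-bit elem → 8 lanes
active while 22+j < 25, i.e. j ∈ [0,3) capped at 8 ⇒ 3
lane  0: add(0x34,0xd1) ⇒ 0x105
lane  1: add(0x37,0x73) ⇒ 0xaa
lane  2: add(0xf0,0xef) ⇒ 0x1df
lane  3: tail/zero ⇒ 0x00
lane  4: tail/zero ⇒ 0x00
lane  5: tail/zero ⇒ 0x00
lane  6: tail/zero ⇒ 0x00
lane  7: tail/zero ⇒ 0x00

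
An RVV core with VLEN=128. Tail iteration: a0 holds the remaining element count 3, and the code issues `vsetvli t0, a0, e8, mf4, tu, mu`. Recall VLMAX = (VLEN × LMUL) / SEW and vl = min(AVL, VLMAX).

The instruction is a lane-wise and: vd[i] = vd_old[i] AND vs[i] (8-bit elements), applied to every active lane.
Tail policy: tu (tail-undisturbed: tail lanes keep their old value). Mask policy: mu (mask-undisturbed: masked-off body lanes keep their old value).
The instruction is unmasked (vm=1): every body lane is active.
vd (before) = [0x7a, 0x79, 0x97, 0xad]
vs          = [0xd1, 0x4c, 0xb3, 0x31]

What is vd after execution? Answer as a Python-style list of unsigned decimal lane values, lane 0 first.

lanes per group: 128·1/4/8 = 4
vl ← min(3, 4) = 3
[0] and(0x7a,0xd1) = 0x50
[1] and(0x79,0x4c) = 0x48
[2] and(0x97,0xb3) = 0x93
[3] tail/keep = 0xad

vd = [80, 72, 147, 173]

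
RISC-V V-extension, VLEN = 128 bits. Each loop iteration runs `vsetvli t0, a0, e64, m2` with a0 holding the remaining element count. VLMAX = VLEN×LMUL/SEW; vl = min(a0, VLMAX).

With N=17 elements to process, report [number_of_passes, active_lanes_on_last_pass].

VLMAX = (128 × 2) / 64 = 4 lanes
iterations = ceil(17/4) = 5; final-pass vl = 1

[iterations, last_vl] = [5, 1]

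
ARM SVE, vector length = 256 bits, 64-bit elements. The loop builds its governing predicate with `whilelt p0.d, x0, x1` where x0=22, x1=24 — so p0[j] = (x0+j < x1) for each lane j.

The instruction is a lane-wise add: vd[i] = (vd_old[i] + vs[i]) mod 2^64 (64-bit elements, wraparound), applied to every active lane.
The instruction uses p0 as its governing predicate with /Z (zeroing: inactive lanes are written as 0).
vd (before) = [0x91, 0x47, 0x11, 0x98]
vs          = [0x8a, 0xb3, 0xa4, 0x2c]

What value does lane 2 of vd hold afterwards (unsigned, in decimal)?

vd[2] = 0

256-bit reg / 64-bit elem → 4 lanes
active while 22+j < 24, i.e. j ∈ [0,2) capped at 4 ⇒ 2
[0] add(0x91,0x8a) = 0x11b
[1] add(0x47,0xb3) = 0xfa
[2] tail/zero = 0x00
[3] tail/zero = 0x00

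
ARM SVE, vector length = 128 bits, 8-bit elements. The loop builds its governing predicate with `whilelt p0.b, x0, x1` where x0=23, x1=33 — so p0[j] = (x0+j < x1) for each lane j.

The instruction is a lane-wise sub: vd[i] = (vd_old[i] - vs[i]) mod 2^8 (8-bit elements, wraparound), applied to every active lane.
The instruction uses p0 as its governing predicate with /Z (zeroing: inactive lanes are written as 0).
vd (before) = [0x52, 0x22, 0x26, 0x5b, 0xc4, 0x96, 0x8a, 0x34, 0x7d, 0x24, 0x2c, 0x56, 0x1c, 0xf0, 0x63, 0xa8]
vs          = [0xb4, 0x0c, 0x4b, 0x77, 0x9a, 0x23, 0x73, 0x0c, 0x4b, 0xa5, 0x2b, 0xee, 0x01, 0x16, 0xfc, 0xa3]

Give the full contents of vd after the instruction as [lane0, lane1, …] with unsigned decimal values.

lane count: 128 div 8 = 16
active while 23+j < 33, i.e. j ∈ [0,10) capped at 16 ⇒ 10
[0] sub(0x52,0xb4) = 0x9e
[1] sub(0x22,0x0c) = 0x16
[2] sub(0x26,0x4b) = 0xdb
[3] sub(0x5b,0x77) = 0xe4
[4] sub(0xc4,0x9a) = 0x2a
[5] sub(0x96,0x23) = 0x73
[6] sub(0x8a,0x73) = 0x17
[7] sub(0x34,0x0c) = 0x28
[8] sub(0x7d,0x4b) = 0x32
[9] sub(0x24,0xa5) = 0x7f
[10] tail/zero = 0x00
[11] tail/zero = 0x00
[12] tail/zero = 0x00
[13] tail/zero = 0x00
[14] tail/zero = 0x00
[15] tail/zero = 0x00

vd = [158, 22, 219, 228, 42, 115, 23, 40, 50, 127, 0, 0, 0, 0, 0, 0]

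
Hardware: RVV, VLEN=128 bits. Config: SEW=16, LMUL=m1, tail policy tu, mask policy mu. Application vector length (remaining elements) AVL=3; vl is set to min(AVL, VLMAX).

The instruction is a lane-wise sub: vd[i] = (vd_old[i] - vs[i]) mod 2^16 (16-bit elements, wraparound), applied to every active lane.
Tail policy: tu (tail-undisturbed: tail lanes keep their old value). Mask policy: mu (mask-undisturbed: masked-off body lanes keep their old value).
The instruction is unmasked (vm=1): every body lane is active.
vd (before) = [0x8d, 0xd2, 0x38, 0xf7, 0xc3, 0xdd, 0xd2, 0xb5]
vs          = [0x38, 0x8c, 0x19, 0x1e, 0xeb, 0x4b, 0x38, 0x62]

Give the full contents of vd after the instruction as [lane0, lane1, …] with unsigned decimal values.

VLMAX = (128 × 1) / 16 = 8 lanes
vl = min(AVL, VLMAX) = min(3, 8) = 3
vd[0] sub(0x8d,0x38) -> 0x55
vd[1] sub(0xd2,0x8c) -> 0x46
vd[2] sub(0x38,0x19) -> 0x1f
vd[3] tail/keep -> 0xf7
vd[4] tail/keep -> 0xc3
vd[5] tail/keep -> 0xdd
vd[6] tail/keep -> 0xd2
vd[7] tail/keep -> 0xb5

vd = [85, 70, 31, 247, 195, 221, 210, 181]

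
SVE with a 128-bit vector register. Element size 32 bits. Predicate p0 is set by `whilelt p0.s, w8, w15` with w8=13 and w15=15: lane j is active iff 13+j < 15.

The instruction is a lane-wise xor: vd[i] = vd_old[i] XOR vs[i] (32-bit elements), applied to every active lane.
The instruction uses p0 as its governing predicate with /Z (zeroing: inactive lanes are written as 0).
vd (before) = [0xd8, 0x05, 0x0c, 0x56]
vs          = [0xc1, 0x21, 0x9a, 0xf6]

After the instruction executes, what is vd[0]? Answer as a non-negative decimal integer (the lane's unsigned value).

vd[0] = 25

register lanes = 128/32 = 4
p0[j] = (13+j < 15); true for j=0..1 → 2 lanes set
  i=0: xor(0xd8,0xc1) → 25
  i=1: xor(0x05,0x21) → 36
  i=2: tail/zero → 0
  i=3: tail/zero → 0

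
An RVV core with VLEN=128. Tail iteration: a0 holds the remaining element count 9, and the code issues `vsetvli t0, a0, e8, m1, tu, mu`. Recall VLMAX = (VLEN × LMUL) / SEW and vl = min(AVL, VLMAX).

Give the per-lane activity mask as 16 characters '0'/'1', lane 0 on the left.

predicate = 1111111110000000

VLMAX = (128 × 1) / 8 = 16 lanes
vl = min(AVL, VLMAX) = min(9, 16) = 9
bits (lane 0 leftmost): 1111111110000000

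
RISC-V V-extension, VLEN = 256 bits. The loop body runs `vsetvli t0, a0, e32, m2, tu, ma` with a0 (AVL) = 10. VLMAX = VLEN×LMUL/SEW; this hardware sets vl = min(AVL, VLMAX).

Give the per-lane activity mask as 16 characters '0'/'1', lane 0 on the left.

predicate = 1111111111000000

VLMAX = (256 × 2) / 32 = 16 lanes
vl ← min(10, 16) = 10
bits (lane 0 leftmost): 1111111111000000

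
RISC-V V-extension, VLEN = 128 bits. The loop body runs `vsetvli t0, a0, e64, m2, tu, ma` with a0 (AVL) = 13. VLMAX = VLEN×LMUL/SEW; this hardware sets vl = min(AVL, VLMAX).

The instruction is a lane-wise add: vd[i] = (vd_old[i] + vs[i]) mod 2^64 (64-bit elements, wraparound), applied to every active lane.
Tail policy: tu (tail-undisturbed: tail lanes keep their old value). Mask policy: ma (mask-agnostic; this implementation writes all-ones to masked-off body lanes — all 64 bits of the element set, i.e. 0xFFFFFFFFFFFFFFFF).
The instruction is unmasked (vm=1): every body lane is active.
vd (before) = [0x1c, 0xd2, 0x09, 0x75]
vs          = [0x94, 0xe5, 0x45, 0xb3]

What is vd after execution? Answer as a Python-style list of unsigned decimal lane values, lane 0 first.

lanes per group: 128·2/64 = 4
AVL=13 > VLMAX=4, so vl = 4
  i=0: add(0x1c,0x94) → 176
  i=1: add(0xd2,0xe5) → 439
  i=2: add(0x09,0x45) → 78
  i=3: add(0x75,0xb3) → 296

vd = [176, 439, 78, 296]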